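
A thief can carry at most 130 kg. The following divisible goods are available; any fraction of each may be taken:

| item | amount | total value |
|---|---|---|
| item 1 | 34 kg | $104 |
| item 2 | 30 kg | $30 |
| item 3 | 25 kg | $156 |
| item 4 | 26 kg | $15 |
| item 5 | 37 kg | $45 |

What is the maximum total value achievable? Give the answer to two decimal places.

Take in order of value per unit:
- item 3 (156/25 per unit): all 25 → value 156, running total 156.00
- item 1 (104/34 per unit): all 34 → value 104, running total 260.00
- item 5 (45/37 per unit): all 37 → value 45, running total 305.00
- item 2 (30/30 per unit): all 30 → value 30, running total 335.00
- item 4 (15/26 per unit): 4 of 26 → value 4×15/26 = 2.3077, running total 337.31
Total 337.31.

337.31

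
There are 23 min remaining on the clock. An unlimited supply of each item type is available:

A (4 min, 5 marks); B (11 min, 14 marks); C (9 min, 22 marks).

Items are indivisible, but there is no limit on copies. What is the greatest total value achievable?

49 marks

Best value-per-unit is C at 22/9; filling with it alone gives 2×22 = 44.
Optimal mix: 1×A + 2×C → time 22, value 49.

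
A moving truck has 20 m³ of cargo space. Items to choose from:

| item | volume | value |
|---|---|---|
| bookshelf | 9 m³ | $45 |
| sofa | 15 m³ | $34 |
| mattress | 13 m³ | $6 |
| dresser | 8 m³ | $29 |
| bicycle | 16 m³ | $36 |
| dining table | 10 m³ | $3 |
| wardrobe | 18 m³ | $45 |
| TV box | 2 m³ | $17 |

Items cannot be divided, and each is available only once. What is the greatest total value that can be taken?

$91

This is a 0/1 knapsack; check combinations near the capacity.
- bookshelf+dresser+TV box: volume 9+8+2=19, value 45+29+17=91
- bookshelf+dresser: volume 9+8=17, value 45+29=74
- bookshelf+TV box: volume 9+2=11, value 45+17=62
Best: $91.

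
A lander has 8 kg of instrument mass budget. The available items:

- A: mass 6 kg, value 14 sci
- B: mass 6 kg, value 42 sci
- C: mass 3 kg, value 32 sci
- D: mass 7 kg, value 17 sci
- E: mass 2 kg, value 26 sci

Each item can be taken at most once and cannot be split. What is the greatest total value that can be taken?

68 sci

Check high-value combinations within 8 kg:
- B+E: mass 6+2=8, value 42+26=68
- C+E: mass 3+2=5, value 32+26=58
- B: mass 6, value 42
- A+E: mass 6+2=8, value 14+26=40
Best: 68 sci.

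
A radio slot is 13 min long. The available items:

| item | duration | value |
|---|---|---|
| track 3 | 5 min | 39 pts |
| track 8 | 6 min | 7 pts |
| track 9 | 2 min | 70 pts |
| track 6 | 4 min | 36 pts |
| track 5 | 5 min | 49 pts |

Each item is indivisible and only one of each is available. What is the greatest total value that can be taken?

158 pts

Check high-value combinations within 13 min:
- track 3+track 9+track 5: duration 5+2+5=12, value 39+70+49=158
- track 9+track 6+track 5: duration 2+4+5=11, value 70+36+49=155
- track 3+track 9+track 6: duration 5+2+4=11, value 39+70+36=145
- track 8+track 9+track 5: duration 6+2+5=13, value 7+70+49=126
Best: 158 pts.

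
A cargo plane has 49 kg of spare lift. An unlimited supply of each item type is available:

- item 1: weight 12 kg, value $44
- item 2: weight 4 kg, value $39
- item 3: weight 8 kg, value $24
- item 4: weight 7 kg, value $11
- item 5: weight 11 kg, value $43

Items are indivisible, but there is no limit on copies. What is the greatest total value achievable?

Best value-per-unit is item 2 at 39/4, and filling with it alone uses weight 12×4=48. No mix of the others beats 12×39 = 468.

$468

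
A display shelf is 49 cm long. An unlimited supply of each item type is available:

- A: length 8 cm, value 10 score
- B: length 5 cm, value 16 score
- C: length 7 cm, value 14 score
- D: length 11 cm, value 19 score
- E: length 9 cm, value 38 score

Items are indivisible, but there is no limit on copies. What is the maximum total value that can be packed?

190 score

Best value-per-unit is E at 38/9, and filling with it alone uses length 5×9=45. No mix of the others beats 5×38 = 190.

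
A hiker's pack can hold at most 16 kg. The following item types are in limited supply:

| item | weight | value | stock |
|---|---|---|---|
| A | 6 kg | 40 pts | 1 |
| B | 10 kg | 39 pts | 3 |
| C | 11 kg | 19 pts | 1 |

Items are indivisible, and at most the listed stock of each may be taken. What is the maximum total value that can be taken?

Top feasible selections:
- 1×A + 1×B: weight 16, value 79
- 1×A: weight 6, value 40
- 1×B: weight 10, value 39
Best: 79 pts.

79 pts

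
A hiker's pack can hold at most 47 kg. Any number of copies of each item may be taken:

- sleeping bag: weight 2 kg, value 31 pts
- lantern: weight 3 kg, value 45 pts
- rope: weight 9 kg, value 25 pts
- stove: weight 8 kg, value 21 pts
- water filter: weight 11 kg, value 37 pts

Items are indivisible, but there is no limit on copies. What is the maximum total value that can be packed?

Best value-per-unit is sleeping bag at 31/2; filling with it alone gives 23×31 = 713.
Optimal mix: 22×sleeping bag + 1×lantern → weight 47, value 727.

727 pts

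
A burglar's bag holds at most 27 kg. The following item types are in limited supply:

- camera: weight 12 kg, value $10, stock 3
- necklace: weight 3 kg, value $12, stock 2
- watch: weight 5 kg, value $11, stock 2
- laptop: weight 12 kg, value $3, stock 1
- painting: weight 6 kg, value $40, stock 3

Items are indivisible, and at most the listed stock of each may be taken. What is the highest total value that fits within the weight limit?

Top feasible selections:
- 2×necklace + 3×painting: weight 24, value 144
- 1×necklace + 1×watch + 3×painting: weight 26, value 143
- 1×necklace + 3×painting: weight 21, value 132
- 1×watch + 3×painting: weight 23, value 131
Best: $144.

$144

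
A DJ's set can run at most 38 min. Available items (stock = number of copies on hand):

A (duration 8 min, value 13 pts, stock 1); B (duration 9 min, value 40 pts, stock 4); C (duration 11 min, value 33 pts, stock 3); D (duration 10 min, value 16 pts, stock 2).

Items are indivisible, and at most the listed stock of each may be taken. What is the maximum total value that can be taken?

Best selections within duration 38 and stock limits:
- 4×B: duration 36, value 160
- 3×B + 1×C: duration 38, value 153
Best: 160 pts.

160 pts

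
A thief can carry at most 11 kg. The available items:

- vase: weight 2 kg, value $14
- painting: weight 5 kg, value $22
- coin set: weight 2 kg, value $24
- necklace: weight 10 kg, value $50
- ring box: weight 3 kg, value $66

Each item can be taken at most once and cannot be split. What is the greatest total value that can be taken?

$112

Check high-value combinations within 11 kg:
- painting+coin set+ring box: weight 5+2+3=10, value 22+24+66=112
- vase+coin set+ring box: weight 2+2+3=7, value 14+24+66=104
- vase+painting+ring box: weight 2+5+3=10, value 14+22+66=102
Best: $112.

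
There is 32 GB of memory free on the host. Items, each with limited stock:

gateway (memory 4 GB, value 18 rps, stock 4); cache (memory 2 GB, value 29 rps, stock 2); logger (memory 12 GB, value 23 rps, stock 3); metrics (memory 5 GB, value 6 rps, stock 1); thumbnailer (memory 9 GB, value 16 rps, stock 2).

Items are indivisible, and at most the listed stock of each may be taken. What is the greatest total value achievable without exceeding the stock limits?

153 rps

Best selections within memory 32 and stock limits:
- 4×gateway + 2×cache + 1×logger: memory 32, value 153
- 4×gateway + 2×cache + 1×thumbnailer: memory 29, value 146
- 4×gateway + 2×cache + 1×metrics: memory 25, value 136
- 3×gateway + 2×cache + 1×logger: memory 28, value 135
Best: 153 rps.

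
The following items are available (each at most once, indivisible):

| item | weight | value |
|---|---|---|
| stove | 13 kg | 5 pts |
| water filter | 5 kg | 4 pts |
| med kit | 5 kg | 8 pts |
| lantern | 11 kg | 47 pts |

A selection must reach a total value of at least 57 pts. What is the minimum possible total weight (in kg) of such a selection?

21

Subsets with value ≥ 57, sorted by total weight:
- water filter+med kit+lantern: weight 21, value 59
- stove+med kit+lantern: weight 29, value 60
Minimum weight: 21 kg.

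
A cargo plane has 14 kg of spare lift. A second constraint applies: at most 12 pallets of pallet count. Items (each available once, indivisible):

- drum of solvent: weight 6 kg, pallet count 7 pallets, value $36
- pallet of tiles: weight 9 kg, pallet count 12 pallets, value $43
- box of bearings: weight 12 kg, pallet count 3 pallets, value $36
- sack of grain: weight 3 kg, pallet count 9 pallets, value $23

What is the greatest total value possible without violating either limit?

Feasible sets respecting both limits:
- pallet of tiles: weight 9, pallet count 12, value 43
- drum of solvent: weight 6, pallet count 7, value 36
- box of bearings: weight 12, pallet count 3, value 36
- sack of grain: weight 3, pallet count 9, value 23
Best: $43.

$43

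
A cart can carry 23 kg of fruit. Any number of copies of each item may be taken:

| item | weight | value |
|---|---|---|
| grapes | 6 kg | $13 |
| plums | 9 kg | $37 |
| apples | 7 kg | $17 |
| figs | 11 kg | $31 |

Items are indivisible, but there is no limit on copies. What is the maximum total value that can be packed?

Best value-per-unit is plums at 37/9, and filling with it alone uses weight 2×9=18. No mix of the others beats 2×37 = 74.

$74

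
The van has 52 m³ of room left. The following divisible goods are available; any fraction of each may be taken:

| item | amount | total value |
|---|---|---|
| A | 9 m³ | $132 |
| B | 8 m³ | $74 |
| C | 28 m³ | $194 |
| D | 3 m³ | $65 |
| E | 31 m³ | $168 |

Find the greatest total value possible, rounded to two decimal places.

Take in order of value per unit:
- D (65/3 per unit): all 3 → value 65, running total 65.00
- A (132/9 per unit): all 9 → value 132, running total 197.00
- B (74/8 per unit): all 8 → value 74, running total 271.00
- C (194/28 per unit): all 28 → value 194, running total 465.00
- E (168/31 per unit): 4 of 31 → value 4×168/31 = 21.6774, running total 486.68
Total 486.68.

486.68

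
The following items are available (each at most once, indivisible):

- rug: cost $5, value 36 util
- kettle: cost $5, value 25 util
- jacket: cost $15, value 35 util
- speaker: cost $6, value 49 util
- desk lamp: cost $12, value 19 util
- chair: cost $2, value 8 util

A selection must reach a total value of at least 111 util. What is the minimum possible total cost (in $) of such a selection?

Subsets with value ≥ 111, sorted by total cost:
- rug+kettle+speaker+chair: cost 18, value 118
- rug+speaker+desk lamp+chair: cost 25, value 112
Minimum cost: 18 $.

18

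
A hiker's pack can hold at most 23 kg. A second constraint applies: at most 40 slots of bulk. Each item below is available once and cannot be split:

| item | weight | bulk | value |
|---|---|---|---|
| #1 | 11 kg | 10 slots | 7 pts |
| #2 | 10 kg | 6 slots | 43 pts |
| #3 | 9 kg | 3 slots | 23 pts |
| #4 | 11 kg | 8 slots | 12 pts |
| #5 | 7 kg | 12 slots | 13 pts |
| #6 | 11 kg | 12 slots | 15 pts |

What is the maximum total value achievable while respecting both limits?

Feasible sets respecting both limits:
- #2+#3: weight 19, bulk 9, value 66
- #2+#6: weight 21, bulk 18, value 58
- #2+#5: weight 17, bulk 18, value 56
Best: 66 pts.

66 pts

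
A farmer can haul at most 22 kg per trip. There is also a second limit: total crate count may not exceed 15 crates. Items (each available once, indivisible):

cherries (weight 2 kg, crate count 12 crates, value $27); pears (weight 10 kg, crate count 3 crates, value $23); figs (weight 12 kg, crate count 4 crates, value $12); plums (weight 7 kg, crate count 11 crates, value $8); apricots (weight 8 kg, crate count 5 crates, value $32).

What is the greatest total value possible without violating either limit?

$55

Feasible sets respecting both limits:
- pears+apricots: weight 18, crate count 8, value 55
- cherries+pears: weight 12, crate count 15, value 50
- figs+apricots: weight 20, crate count 9, value 44
- pears+figs: weight 22, crate count 7, value 35
Best: $55.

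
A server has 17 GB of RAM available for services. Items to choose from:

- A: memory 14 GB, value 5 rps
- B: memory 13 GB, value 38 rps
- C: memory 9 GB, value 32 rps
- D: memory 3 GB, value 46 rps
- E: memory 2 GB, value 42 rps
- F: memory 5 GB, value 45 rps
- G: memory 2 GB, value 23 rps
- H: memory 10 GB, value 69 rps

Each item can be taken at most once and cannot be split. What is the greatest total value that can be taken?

180 rps

Check high-value combinations within 17 GB:
- D+E+G+H: memory 3+2+2+10=17, value 46+42+23+69=180
- D+E+H: memory 3+2+10=15, value 46+42+69=157
- D+E+F+G: memory 3+2+5+2=12, value 46+42+45+23=156
Best: 180 rps.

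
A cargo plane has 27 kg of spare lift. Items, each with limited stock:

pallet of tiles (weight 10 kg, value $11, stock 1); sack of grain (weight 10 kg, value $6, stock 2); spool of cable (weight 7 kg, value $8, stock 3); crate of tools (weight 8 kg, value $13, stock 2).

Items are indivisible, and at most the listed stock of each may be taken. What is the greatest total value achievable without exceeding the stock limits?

Top feasible selections:
- 1×pallet of tiles + 2×crate of tools: weight 26, value 37
- 1×spool of cable + 2×crate of tools: weight 23, value 34
- 1×pallet of tiles + 1×spool of cable + 1×crate of tools: weight 25, value 32
- 1×sack of grain + 2×crate of tools: weight 26, value 32
Best: $37.

$37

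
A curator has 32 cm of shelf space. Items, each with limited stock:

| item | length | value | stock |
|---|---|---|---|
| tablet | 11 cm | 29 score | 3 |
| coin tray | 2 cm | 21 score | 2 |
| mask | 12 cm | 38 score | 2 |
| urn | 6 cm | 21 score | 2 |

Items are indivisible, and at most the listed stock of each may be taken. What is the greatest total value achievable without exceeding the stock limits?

Top feasible selections:
- 2×coin tray + 1×mask + 2×urn: length 28, value 122
- 2×tablet + 2×coin tray + 1×urn: length 32, value 121
- 2×coin tray + 2×mask: length 28, value 118
Best: 122 score.

122 score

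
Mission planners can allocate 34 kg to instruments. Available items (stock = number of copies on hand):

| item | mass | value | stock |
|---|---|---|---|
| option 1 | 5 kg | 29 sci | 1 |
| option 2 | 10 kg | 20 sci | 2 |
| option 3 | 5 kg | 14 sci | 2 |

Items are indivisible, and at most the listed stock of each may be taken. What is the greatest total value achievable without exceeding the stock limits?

Top feasible selections:
- 1×option 1 + 2×option 2 + 1×option 3: mass 30, value 83
- 1×option 1 + 1×option 2 + 2×option 3: mass 25, value 77
- 1×option 1 + 2×option 2: mass 25, value 69
Best: 83 sci.

83 sci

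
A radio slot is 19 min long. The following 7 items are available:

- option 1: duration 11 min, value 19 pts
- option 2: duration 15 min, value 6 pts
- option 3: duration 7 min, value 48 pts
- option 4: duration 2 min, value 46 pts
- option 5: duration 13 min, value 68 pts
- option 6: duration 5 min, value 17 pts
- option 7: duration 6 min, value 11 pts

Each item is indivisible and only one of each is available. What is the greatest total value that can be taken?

Check high-value combinations within 19 min:
- option 4+option 5: duration 2+13=15, value 46+68=114
- option 3+option 4+option 6: duration 7+2+5=14, value 48+46+17=111
- option 3+option 4+option 7: duration 7+2+6=15, value 48+46+11=105
- option 3+option 4: duration 7+2=9, value 48+46=94
- option 5+option 6: duration 13+5=18, value 68+17=85
Best: 114 pts.

114 pts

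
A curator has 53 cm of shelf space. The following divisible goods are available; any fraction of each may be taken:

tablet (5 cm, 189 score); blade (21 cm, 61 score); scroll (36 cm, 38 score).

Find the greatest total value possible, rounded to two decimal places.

Take in order of value per unit:
- tablet (189/5 per unit): all 5 → value 189, running total 189.00
- blade (61/21 per unit): all 21 → value 61, running total 250.00
- scroll (38/36 per unit): 27 of 36 → value 27×38/36 = 28.5000, running total 278.50
Total 278.50.

278.50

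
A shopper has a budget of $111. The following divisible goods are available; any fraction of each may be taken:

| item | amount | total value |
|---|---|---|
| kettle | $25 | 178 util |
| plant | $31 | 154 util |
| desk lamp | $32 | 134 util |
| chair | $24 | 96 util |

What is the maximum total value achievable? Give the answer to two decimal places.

558.00

Take in order of value per unit:
- kettle (178/25 per unit): all 25 → value 178, running total 178.00
- plant (154/31 per unit): all 31 → value 154, running total 332.00
- desk lamp (134/32 per unit): all 32 → value 134, running total 466.00
- chair (96/24 per unit): 23 of 24 → value 23×96/24 = 92.0000, running total 558.00
Total 558.00.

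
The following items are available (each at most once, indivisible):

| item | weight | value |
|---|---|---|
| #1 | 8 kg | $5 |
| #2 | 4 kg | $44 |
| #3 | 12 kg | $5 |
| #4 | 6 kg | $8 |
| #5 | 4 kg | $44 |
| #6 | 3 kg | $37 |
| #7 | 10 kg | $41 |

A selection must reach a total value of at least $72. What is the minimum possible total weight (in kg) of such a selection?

Subsets with value ≥ 72, sorted by total weight:
- #2+#6: weight 7, value 81
- #5+#6: weight 7, value 81
- #2+#5: weight 8, value 88
- #2+#5+#6: weight 11, value 125
Minimum weight: 7 kg.

7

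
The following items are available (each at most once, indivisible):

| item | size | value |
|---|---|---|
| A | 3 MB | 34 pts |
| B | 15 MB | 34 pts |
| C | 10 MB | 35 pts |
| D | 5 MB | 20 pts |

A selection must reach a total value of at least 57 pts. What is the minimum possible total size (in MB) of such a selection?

Subsets with value ≥ 57, sorted by total size:
- A+C: size 13, value 69
- A+C+D: size 18, value 89
- A+B: size 18, value 68
Minimum size: 13 MB.

13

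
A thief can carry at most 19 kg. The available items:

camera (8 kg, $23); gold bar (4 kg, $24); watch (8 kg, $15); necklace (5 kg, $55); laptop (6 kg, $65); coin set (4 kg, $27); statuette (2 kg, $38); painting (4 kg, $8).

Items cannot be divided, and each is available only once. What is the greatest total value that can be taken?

Check high-value combinations within 19 kg:
- necklace+laptop+coin set+statuette: weight 5+6+4+2=17, value 55+65+27+38=185
- gold bar+necklace+laptop+statuette: weight 4+5+6+2=17, value 24+55+65+38=182
- gold bar+necklace+laptop+coin set: weight 4+5+6+4=19, value 24+55+65+27=171
- necklace+laptop+statuette+painting: weight 5+6+2+4=17, value 55+65+38+8=166
- necklace+laptop+statuette: weight 5+6+2=13, value 55+65+38=158
Best: $185.

$185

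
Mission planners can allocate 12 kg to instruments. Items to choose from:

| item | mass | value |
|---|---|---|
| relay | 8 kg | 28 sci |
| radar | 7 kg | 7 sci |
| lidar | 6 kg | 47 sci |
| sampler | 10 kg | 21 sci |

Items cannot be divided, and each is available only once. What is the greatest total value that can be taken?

47 sci

Check high-value combinations within 12 kg:
- lidar: mass 6, value 47
- relay: mass 8, value 28
- sampler: mass 10, value 21
- radar: mass 7, value 7
Best: 47 sci.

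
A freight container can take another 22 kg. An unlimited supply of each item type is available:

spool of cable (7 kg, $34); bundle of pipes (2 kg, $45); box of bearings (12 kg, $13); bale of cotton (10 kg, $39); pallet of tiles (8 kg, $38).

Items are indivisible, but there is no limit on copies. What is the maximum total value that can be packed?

$495

Best value-per-unit is bundle of pipes at 45/2, and filling with it alone uses weight 11×2=22. No mix of the others beats 11×45 = 495.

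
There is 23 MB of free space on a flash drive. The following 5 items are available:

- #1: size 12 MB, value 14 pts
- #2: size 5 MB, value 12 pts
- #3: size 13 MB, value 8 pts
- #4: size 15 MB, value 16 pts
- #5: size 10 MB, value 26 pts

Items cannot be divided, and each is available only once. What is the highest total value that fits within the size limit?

40 pts

Check high-value combinations within 23 MB:
- #1+#5: size 12+10=22, value 14+26=40
- #2+#5: size 5+10=15, value 12+26=38
- #3+#5: size 13+10=23, value 8+26=34
- #2+#4: size 5+15=20, value 12+16=28
- #5: size 10, value 26
Best: 40 pts.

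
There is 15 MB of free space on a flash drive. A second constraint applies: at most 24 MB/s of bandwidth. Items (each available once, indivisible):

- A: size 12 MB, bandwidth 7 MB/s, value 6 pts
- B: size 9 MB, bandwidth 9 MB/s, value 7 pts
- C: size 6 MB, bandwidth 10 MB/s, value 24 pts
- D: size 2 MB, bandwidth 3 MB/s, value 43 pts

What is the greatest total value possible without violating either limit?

67 pts

Feasible sets respecting both limits:
- C+D: size 8, bandwidth 13, value 67
- B+D: size 11, bandwidth 12, value 50
- A+D: size 14, bandwidth 10, value 49
Best: 67 pts.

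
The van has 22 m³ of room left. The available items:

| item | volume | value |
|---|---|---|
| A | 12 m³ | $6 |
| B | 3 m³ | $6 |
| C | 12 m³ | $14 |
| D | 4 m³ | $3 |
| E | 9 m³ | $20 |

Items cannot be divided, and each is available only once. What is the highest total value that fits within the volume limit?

Check high-value combinations within 22 m³:
- C+E: volume 12+9=21, value 14+20=34
- B+D+E: volume 3+4+9=16, value 6+3+20=29
- B+E: volume 3+9=12, value 6+20=26
- A+E: volume 12+9=21, value 6+20=26
- D+E: volume 4+9=13, value 3+20=23
Best: $34.

$34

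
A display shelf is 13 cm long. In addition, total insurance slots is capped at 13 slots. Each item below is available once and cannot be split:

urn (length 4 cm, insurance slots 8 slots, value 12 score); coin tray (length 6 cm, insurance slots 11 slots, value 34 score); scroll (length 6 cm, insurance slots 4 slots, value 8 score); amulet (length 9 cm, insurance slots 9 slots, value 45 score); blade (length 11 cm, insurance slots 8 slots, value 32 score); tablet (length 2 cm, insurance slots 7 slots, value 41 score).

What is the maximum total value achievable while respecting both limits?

49 score

Feasible sets respecting both limits:
- scroll+tablet: length 8, insurance slots 11, value 49
- amulet: length 9, insurance slots 9, value 45
- tablet: length 2, insurance slots 7, value 41
- coin tray: length 6, insurance slots 11, value 34
Best: 49 score.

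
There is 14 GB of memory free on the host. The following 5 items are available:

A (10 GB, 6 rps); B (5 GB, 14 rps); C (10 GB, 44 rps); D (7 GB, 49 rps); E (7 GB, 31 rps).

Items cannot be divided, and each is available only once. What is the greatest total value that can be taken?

80 rps

Check high-value combinations within 14 GB:
- D+E: memory 7+7=14, value 49+31=80
- B+D: memory 5+7=12, value 14+49=63
- D: memory 7, value 49
Best: 80 rps.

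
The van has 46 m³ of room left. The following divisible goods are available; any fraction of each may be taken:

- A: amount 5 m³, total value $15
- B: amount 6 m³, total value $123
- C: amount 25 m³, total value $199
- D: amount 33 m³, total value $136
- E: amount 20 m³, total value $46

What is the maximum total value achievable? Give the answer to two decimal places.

383.82

Take in order of value per unit:
- B (123/6 per unit): all 6 → value 123, running total 123.00
- C (199/25 per unit): all 25 → value 199, running total 322.00
- D (136/33 per unit): 15 of 33 → value 15×136/33 = 61.8182, running total 383.82
Total 383.82.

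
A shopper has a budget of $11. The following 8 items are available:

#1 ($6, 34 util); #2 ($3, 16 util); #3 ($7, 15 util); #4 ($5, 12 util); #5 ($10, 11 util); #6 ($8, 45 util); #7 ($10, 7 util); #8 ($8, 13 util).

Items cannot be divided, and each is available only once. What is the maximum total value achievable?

This is a 0/1 knapsack; check combinations near the capacity.
- #2+#6: cost 3+8=11, value 16+45=61
- #1+#2: cost 6+3=9, value 34+16=50
- #1+#4: cost 6+5=11, value 34+12=46
- #6: cost 8, value 45
Best: 61 util.

61 util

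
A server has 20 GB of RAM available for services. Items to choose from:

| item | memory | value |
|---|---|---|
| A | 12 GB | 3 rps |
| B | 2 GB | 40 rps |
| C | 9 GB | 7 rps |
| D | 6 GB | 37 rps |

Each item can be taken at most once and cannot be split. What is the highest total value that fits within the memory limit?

84 rps

Check high-value combinations within 20 GB:
- B+C+D: memory 2+9+6=17, value 40+7+37=84
- A+B+D: memory 12+2+6=20, value 3+40+37=80
- B+D: memory 2+6=8, value 40+37=77
- B+C: memory 2+9=11, value 40+7=47
- C+D: memory 9+6=15, value 7+37=44
Best: 84 rps.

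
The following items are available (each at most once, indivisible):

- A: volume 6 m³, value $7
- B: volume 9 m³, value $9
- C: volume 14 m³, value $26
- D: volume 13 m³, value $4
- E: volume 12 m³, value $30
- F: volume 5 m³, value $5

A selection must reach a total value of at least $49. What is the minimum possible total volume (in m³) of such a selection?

Subsets with value ≥ 49, sorted by total volume:
- C+E: volume 26, value 56
- C+E+F: volume 31, value 61
- A+C+E: volume 32, value 63
Minimum volume: 26 m³.

26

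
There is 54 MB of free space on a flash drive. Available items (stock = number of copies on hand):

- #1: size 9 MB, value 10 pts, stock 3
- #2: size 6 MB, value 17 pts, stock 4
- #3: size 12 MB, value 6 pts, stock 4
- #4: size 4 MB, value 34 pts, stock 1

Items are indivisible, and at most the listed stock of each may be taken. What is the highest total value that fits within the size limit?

122 pts

Best selections within size 54 and stock limits:
- 2×#1 + 4×#2 + 1×#4: size 46, value 122
- 1×#1 + 4×#2 + 1×#3 + 1×#4: size 49, value 118
Best: 122 pts.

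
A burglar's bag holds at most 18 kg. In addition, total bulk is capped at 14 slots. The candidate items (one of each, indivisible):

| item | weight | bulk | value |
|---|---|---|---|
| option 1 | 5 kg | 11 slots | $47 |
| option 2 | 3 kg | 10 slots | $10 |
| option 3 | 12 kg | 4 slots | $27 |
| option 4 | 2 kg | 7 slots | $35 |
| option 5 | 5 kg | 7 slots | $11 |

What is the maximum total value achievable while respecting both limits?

Feasible sets respecting both limits:
- option 3+option 4: weight 14, bulk 11, value 62
- option 1: weight 5, bulk 11, value 47
- option 4+option 5: weight 7, bulk 14, value 46
- option 3+option 5: weight 17, bulk 11, value 38
Best: $62.

$62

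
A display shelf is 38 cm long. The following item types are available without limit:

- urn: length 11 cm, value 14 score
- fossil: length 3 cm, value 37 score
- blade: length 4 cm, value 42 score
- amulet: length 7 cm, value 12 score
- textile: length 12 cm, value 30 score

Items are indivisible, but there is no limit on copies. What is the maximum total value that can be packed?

454 score

Best value-per-unit is fossil at 37/3; filling with it alone gives 12×37 = 444.
Optimal mix: 10×fossil + 2×blade → length 38, value 454.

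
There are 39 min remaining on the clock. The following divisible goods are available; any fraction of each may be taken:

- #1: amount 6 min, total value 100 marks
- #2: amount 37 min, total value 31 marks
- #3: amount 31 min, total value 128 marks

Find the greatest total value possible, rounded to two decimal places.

Take in order of value per unit:
- #1 (100/6 per unit): all 6 → value 100, running total 100.00
- #3 (128/31 per unit): all 31 → value 128, running total 228.00
- #2 (31/37 per unit): 2 of 37 → value 2×31/37 = 1.6757, running total 229.68
Total 229.68.

229.68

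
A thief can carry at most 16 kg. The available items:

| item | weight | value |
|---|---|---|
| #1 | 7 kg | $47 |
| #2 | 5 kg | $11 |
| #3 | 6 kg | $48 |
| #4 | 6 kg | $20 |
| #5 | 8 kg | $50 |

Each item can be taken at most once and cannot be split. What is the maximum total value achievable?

$98

Check high-value combinations within 16 kg:
- #3+#5: weight 6+8=14, value 48+50=98
- #1+#5: weight 7+8=15, value 47+50=97
- #1+#3: weight 7+6=13, value 47+48=95
Best: $98.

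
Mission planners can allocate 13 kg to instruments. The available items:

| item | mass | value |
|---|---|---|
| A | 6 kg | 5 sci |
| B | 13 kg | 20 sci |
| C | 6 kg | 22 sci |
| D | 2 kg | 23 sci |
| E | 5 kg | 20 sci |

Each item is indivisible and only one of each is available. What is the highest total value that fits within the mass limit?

This is a 0/1 knapsack; check combinations near the capacity.
- C+D+E: mass 6+2+5=13, value 22+23+20=65
- A+D+E: mass 6+2+5=13, value 5+23+20=48
- C+D: mass 6+2=8, value 22+23=45
- D+E: mass 2+5=7, value 23+20=43
Best: 65 sci.

65 sci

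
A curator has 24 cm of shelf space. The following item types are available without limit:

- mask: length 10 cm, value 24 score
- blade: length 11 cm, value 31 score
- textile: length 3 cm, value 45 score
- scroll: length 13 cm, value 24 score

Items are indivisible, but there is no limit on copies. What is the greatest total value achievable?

360 score

Best value-per-unit is textile at 45/3, and filling with it alone uses length 8×3=24. No mix of the others beats 8×45 = 360.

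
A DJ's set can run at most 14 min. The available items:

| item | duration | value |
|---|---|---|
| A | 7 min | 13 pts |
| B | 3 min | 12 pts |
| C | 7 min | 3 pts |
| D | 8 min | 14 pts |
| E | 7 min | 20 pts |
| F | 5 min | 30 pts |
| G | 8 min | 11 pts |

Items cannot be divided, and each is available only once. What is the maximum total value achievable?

Check high-value combinations within 14 min:
- E+F: duration 7+5=12, value 20+30=50
- D+F: duration 8+5=13, value 14+30=44
- A+F: duration 7+5=12, value 13+30=43
- B+F: duration 3+5=8, value 12+30=42
- F+G: duration 5+8=13, value 30+11=41
Best: 50 pts.

50 pts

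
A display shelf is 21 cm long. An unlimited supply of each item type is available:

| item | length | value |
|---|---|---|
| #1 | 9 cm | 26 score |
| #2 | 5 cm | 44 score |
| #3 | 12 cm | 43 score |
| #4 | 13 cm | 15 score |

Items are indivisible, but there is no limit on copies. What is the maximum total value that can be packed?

Best value-per-unit is #2 at 44/5, and filling with it alone uses length 4×5=20. No mix of the others beats 4×44 = 176.

176 score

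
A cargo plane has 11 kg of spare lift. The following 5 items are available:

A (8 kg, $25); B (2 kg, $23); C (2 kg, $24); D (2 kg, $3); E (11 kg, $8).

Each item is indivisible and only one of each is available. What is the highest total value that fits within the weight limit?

$50

Check high-value combinations within 11 kg:
- B+C+D: weight 2+2+2=6, value 23+24+3=50
- A+C: weight 8+2=10, value 25+24=49
- A+B: weight 8+2=10, value 25+23=48
Best: $50.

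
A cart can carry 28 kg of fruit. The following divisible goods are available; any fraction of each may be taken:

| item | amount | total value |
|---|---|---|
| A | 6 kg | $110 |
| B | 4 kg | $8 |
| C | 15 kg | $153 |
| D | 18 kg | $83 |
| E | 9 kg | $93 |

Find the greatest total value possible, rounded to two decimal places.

Take in order of value per unit:
- A (110/6 per unit): all 6 → value 110, running total 110.00
- E (93/9 per unit): all 9 → value 93, running total 203.00
- C (153/15 per unit): 13 of 15 → value 13×153/15 = 132.6000, running total 335.60
Total 335.60.

335.60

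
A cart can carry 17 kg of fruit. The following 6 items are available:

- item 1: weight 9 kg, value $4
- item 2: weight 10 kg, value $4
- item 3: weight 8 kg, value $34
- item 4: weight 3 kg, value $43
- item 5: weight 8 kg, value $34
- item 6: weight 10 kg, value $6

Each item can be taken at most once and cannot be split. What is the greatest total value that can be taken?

Check high-value combinations within 17 kg:
- item 3+item 4: weight 8+3=11, value 34+43=77
- item 4+item 5: weight 3+8=11, value 43+34=77
- item 3+item 5: weight 8+8=16, value 34+34=68
- item 4+item 6: weight 3+10=13, value 43+6=49
- item 1+item 4: weight 9+3=12, value 4+43=47
Best: $77.

$77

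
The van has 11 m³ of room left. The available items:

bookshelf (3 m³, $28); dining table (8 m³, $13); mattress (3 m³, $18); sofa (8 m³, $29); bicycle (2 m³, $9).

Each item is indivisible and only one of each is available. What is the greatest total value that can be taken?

$57

Check high-value combinations within 11 m³:
- bookshelf+sofa: volume 3+8=11, value 28+29=57
- bookshelf+mattress+bicycle: volume 3+3+2=8, value 28+18+9=55
- mattress+sofa: volume 3+8=11, value 18+29=47
Best: $57.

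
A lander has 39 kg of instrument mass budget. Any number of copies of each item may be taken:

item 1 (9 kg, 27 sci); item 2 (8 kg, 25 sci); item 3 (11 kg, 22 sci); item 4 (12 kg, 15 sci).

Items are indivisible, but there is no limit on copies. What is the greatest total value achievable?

Best value-per-unit is item 2 at 25/8; filling with it alone gives 4×25 = 100.
Optimal mix: 4×item 1 → mass 36, value 108.

108 sci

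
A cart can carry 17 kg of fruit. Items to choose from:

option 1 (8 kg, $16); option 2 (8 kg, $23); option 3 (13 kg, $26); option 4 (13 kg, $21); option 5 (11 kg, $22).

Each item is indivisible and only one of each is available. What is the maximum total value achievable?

Check high-value combinations within 17 kg:
- option 1+option 2: weight 8+8=16, value 16+23=39
- option 3: weight 13, value 26
- option 2: weight 8, value 23
Best: $39.

$39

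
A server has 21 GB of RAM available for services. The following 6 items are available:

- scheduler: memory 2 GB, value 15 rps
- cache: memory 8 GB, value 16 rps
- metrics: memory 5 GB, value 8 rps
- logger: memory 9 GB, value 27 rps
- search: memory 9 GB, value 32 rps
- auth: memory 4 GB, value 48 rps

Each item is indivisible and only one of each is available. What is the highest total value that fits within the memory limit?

Check high-value combinations within 21 GB:
- scheduler+metrics+search+auth: memory 2+5+9+4=20, value 15+8+32+48=103
- scheduler+metrics+logger+auth: memory 2+5+9+4=20, value 15+8+27+48=98
- cache+search+auth: memory 8+9+4=21, value 16+32+48=96
- scheduler+search+auth: memory 2+9+4=15, value 15+32+48=95
Best: 103 rps.

103 rps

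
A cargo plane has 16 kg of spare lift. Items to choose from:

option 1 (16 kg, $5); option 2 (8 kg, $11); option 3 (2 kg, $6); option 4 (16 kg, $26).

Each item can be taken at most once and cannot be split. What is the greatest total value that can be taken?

$26

Check high-value combinations within 16 kg:
- option 4: weight 16, value 26
- option 2+option 3: weight 8+2=10, value 11+6=17
- option 2: weight 8, value 11
- option 3: weight 2, value 6
- option 1: weight 16, value 5
Best: $26.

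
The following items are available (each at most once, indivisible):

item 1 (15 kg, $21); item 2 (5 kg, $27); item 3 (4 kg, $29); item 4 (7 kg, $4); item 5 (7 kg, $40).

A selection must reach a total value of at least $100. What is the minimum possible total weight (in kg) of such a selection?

Subsets with value ≥ 100, sorted by total weight:
- item 2+item 3+item 4+item 5: weight 23, value 100
- item 1+item 2+item 3+item 5: weight 31, value 117
- item 1+item 2+item 3+item 4+item 5: weight 38, value 121
Minimum weight: 23 kg.

23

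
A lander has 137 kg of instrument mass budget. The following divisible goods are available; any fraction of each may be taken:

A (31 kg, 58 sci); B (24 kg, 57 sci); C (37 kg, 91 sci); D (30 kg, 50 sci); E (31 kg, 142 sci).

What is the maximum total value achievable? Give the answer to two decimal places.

Take in order of value per unit:
- E (142/31 per unit): all 31 → value 142, running total 142.00
- C (91/37 per unit): all 37 → value 91, running total 233.00
- B (57/24 per unit): all 24 → value 57, running total 290.00
- A (58/31 per unit): all 31 → value 58, running total 348.00
- D (50/30 per unit): 14 of 30 → value 14×50/30 = 23.3333, running total 371.33
Total 371.33.

371.33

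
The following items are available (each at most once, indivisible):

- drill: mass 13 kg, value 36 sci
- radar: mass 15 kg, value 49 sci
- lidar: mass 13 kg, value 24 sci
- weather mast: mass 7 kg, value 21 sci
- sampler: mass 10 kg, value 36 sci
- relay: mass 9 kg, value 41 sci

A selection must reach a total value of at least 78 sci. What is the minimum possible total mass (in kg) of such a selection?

Subsets with value ≥ 78, sorted by total mass:
- radar+relay: mass 24, value 90
- radar+sampler: mass 25, value 85
Minimum mass: 24 kg.

24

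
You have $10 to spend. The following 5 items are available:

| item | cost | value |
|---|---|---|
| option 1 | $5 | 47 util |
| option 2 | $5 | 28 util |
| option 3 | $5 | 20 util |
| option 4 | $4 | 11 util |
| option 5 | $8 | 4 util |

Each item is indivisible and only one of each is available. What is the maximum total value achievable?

75 util

This is a 0/1 knapsack; check combinations near the capacity.
- option 1+option 2: cost 5+5=10, value 47+28=75
- option 1+option 3: cost 5+5=10, value 47+20=67
- option 1+option 4: cost 5+4=9, value 47+11=58
- option 2+option 3: cost 5+5=10, value 28+20=48
- option 1: cost 5, value 47
Best: 75 util.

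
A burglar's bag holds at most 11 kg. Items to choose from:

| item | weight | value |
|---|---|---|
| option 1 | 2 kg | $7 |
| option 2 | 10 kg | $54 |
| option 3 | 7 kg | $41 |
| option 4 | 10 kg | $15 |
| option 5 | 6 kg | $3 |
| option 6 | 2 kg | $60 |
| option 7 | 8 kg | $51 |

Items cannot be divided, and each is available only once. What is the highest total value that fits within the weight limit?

Check high-value combinations within 11 kg:
- option 6+option 7: weight 2+8=10, value 60+51=111
- option 1+option 3+option 6: weight 2+7+2=11, value 7+41+60=108
- option 3+option 6: weight 7+2=9, value 41+60=101
- option 1+option 5+option 6: weight 2+6+2=10, value 7+3+60=70
Best: $111.

$111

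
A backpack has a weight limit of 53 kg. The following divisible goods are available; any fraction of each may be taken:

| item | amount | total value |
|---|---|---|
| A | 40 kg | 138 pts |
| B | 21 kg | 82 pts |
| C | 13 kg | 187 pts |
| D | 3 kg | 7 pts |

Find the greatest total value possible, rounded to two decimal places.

334.55

Take in order of value per unit:
- C (187/13 per unit): all 13 → value 187, running total 187.00
- B (82/21 per unit): all 21 → value 82, running total 269.00
- A (138/40 per unit): 19 of 40 → value 19×138/40 = 65.5500, running total 334.55
Total 334.55.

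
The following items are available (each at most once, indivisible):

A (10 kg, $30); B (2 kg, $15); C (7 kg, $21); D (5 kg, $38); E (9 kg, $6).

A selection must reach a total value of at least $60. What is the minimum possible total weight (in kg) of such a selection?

Subsets with value ≥ 60, sorted by total weight:
- B+C+D: weight 14, value 74
- A+D: weight 15, value 68
- A+B+D: weight 17, value 83
- A+B+C: weight 19, value 66
Minimum weight: 14 kg.

14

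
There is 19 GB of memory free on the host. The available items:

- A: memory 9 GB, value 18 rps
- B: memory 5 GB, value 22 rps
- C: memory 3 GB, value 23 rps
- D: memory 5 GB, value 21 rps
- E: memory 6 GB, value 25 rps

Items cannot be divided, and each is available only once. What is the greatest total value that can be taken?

91 rps

Check high-value combinations within 19 GB:
- B+C+D+E: memory 5+3+5+6=19, value 22+23+21+25=91
- B+C+E: memory 5+3+6=14, value 22+23+25=70
- C+D+E: memory 3+5+6=14, value 23+21+25=69
- B+D+E: memory 5+5+6=16, value 22+21+25=68
- B+C+D: memory 5+3+5=13, value 22+23+21=66
Best: 91 rps.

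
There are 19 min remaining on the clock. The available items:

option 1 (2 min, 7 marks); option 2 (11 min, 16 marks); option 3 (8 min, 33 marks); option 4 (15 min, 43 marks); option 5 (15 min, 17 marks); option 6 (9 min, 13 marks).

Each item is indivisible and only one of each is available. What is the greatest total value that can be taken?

53 marks

This is a 0/1 knapsack; check combinations near the capacity.
- option 1+option 3+option 6: time 2+8+9=19, value 7+33+13=53
- option 1+option 4: time 2+15=17, value 7+43=50
- option 2+option 3: time 11+8=19, value 16+33=49
- option 3+option 6: time 8+9=17, value 33+13=46
Best: 53 marks.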